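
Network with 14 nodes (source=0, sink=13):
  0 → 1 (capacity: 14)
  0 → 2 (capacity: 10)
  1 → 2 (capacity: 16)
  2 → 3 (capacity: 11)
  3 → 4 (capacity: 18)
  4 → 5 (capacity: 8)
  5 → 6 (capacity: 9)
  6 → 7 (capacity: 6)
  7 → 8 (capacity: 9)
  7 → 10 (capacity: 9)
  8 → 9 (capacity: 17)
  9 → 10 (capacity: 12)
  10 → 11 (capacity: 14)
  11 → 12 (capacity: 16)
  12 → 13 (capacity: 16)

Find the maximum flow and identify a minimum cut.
Max flow = 6, Min cut edges: (6,7)

Maximum flow: 6
Minimum cut: (6,7)
Partition: S = [0, 1, 2, 3, 4, 5, 6], T = [7, 8, 9, 10, 11, 12, 13]

Max-flow min-cut theorem verified: both equal 6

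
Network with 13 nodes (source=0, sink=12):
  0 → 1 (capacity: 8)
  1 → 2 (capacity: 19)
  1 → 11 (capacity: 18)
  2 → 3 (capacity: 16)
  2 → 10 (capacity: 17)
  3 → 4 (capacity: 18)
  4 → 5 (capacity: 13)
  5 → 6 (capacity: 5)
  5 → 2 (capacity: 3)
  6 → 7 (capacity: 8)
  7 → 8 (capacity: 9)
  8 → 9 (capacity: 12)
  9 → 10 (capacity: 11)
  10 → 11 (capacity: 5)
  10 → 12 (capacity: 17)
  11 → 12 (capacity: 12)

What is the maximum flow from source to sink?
Maximum flow = 8

Max flow: 8

Flow assignment:
  0 → 1: 8/8
  1 → 11: 8/18
  11 → 12: 8/12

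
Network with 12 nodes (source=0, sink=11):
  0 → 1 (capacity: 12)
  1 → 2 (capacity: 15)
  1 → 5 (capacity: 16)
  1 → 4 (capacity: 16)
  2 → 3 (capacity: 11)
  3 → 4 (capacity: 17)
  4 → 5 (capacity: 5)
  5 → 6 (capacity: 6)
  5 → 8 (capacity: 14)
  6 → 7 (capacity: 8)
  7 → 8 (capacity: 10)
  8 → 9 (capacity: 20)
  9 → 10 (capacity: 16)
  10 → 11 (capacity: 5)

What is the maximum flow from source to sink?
Maximum flow = 5

Max flow: 5

Flow assignment:
  0 → 1: 5/12
  1 → 5: 5/16
  5 → 8: 5/14
  8 → 9: 5/20
  9 → 10: 5/16
  10 → 11: 5/5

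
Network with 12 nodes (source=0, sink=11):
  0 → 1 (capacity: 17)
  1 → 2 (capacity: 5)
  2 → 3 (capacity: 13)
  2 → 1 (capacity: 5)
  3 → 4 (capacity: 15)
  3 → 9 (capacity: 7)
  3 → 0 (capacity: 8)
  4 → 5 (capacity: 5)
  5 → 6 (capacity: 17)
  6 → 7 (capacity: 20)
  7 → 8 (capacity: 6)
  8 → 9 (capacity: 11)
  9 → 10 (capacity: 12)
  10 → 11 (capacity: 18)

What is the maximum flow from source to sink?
Maximum flow = 5

Max flow: 5

Flow assignment:
  0 → 1: 5/17
  1 → 2: 5/5
  2 → 3: 5/13
  3 → 9: 5/7
  9 → 10: 5/12
  10 → 11: 5/18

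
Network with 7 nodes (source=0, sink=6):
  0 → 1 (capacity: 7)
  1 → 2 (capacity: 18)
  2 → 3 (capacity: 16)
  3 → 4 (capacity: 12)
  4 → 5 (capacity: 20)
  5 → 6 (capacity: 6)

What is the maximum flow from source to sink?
Maximum flow = 6

Max flow: 6

Flow assignment:
  0 → 1: 6/7
  1 → 2: 6/18
  2 → 3: 6/16
  3 → 4: 6/12
  4 → 5: 6/20
  5 → 6: 6/6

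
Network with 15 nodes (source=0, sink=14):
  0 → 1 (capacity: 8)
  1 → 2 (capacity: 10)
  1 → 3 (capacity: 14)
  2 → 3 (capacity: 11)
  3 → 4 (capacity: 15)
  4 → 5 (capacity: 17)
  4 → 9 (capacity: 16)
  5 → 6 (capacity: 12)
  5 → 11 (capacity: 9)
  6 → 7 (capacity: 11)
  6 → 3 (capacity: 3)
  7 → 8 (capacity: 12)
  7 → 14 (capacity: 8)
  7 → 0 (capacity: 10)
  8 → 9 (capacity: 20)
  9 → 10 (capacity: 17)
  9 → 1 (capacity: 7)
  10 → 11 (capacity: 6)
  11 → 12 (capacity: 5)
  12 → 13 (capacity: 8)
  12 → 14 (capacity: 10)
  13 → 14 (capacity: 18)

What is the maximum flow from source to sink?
Maximum flow = 8

Max flow: 8

Flow assignment:
  0 → 1: 8/8
  1 → 3: 8/14
  3 → 4: 8/15
  4 → 5: 8/17
  5 → 6: 8/12
  6 → 7: 8/11
  7 → 14: 8/8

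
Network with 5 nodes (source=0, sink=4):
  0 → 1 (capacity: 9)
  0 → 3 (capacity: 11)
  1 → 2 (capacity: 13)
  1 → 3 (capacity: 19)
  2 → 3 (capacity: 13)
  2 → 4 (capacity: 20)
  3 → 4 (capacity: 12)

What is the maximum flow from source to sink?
Maximum flow = 20

Max flow: 20

Flow assignment:
  0 → 1: 9/9
  0 → 3: 11/11
  1 → 2: 9/13
  2 → 4: 9/20
  3 → 4: 11/12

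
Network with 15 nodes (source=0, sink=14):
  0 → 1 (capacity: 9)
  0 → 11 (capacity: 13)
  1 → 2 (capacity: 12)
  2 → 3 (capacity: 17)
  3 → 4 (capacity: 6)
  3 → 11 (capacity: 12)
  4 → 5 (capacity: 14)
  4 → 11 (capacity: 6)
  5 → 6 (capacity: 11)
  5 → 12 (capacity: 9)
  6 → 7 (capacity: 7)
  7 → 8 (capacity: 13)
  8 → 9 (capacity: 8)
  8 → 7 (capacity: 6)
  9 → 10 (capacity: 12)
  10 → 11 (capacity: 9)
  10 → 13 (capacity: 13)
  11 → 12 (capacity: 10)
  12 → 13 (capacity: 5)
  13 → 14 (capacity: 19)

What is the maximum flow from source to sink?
Maximum flow = 11

Max flow: 11

Flow assignment:
  0 → 1: 6/9
  0 → 11: 5/13
  1 → 2: 6/12
  2 → 3: 6/17
  3 → 4: 6/6
  4 → 5: 6/14
  5 → 6: 6/11
  6 → 7: 6/7
  7 → 8: 6/13
  8 → 9: 6/8
  9 → 10: 6/12
  10 → 13: 6/13
  11 → 12: 5/10
  12 → 13: 5/5
  13 → 14: 11/19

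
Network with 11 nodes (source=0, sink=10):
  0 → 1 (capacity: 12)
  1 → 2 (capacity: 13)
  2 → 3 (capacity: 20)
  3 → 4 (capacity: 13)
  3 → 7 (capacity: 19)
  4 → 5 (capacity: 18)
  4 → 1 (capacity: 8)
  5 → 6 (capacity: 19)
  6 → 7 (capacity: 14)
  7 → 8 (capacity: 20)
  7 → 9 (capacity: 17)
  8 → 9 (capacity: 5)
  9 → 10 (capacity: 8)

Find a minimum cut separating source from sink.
Min cut value = 8, edges: (9,10)

Min cut value: 8
Partition: S = [0, 1, 2, 3, 4, 5, 6, 7, 8, 9], T = [10]
Cut edges: (9,10)

By max-flow min-cut theorem, max flow = min cut = 8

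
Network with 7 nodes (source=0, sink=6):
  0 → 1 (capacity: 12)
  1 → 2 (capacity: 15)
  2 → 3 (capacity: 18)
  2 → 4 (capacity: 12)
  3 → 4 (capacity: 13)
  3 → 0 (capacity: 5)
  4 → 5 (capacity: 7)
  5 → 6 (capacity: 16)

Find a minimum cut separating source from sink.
Min cut value = 7, edges: (4,5)

Min cut value: 7
Partition: S = [0, 1, 2, 3, 4], T = [5, 6]
Cut edges: (4,5)

By max-flow min-cut theorem, max flow = min cut = 7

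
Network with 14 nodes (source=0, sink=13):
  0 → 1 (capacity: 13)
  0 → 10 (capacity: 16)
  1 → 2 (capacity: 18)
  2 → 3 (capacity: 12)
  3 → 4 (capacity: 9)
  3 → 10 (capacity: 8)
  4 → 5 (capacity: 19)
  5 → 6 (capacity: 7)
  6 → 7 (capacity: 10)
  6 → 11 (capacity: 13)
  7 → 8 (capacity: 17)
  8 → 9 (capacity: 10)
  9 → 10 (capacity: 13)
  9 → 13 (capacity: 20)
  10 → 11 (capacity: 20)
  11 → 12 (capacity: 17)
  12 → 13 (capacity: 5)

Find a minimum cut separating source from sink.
Min cut value = 12, edges: (5,6), (12,13)

Min cut value: 12
Partition: S = [0, 1, 2, 3, 4, 5, 10, 11, 12], T = [6, 7, 8, 9, 13]
Cut edges: (5,6), (12,13)

By max-flow min-cut theorem, max flow = min cut = 12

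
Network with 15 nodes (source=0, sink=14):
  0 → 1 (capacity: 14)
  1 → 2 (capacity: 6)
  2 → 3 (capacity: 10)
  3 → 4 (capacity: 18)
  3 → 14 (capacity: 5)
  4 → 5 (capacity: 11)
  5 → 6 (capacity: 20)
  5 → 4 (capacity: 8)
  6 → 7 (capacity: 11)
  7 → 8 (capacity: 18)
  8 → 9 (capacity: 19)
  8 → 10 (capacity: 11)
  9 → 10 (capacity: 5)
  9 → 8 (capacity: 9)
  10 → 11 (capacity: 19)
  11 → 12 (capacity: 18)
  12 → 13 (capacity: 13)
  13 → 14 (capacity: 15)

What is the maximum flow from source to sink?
Maximum flow = 6

Max flow: 6

Flow assignment:
  0 → 1: 6/14
  1 → 2: 6/6
  2 → 3: 6/10
  3 → 4: 1/18
  3 → 14: 5/5
  4 → 5: 1/11
  5 → 6: 1/20
  6 → 7: 1/11
  7 → 8: 1/18
  8 → 10: 1/11
  10 → 11: 1/19
  11 → 12: 1/18
  12 → 13: 1/13
  13 → 14: 1/15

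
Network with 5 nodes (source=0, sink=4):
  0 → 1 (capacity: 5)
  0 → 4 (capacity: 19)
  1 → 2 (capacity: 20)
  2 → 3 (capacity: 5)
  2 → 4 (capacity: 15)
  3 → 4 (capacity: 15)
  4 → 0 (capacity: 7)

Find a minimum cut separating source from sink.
Min cut value = 24, edges: (0,1), (0,4)

Min cut value: 24
Partition: S = [0], T = [1, 2, 3, 4]
Cut edges: (0,1), (0,4)

By max-flow min-cut theorem, max flow = min cut = 24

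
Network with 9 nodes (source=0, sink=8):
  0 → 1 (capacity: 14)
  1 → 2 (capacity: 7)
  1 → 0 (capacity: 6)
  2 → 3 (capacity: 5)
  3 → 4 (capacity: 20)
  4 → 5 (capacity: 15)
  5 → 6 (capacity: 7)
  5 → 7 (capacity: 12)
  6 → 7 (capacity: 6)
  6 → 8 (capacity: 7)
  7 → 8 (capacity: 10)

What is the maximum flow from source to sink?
Maximum flow = 5

Max flow: 5

Flow assignment:
  0 → 1: 5/14
  1 → 2: 5/7
  2 → 3: 5/5
  3 → 4: 5/20
  4 → 5: 5/15
  5 → 6: 5/7
  6 → 8: 5/7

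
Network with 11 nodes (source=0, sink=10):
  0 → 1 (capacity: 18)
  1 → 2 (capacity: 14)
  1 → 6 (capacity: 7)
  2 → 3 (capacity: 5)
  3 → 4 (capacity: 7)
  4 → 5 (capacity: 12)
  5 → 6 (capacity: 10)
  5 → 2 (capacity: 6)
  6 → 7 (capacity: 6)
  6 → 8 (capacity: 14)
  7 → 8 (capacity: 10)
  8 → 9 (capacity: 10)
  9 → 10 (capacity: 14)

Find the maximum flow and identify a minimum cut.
Max flow = 10, Min cut edges: (8,9)

Maximum flow: 10
Minimum cut: (8,9)
Partition: S = [0, 1, 2, 3, 4, 5, 6, 7, 8], T = [9, 10]

Max-flow min-cut theorem verified: both equal 10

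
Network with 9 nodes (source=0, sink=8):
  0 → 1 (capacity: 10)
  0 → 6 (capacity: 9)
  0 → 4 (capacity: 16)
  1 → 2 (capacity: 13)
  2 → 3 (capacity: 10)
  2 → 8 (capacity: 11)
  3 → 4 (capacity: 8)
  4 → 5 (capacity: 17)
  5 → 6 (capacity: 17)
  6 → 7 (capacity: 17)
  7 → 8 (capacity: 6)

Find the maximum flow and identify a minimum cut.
Max flow = 16, Min cut edges: (0,1), (7,8)

Maximum flow: 16
Minimum cut: (0,1), (7,8)
Partition: S = [0, 3, 4, 5, 6, 7], T = [1, 2, 8]

Max-flow min-cut theorem verified: both equal 16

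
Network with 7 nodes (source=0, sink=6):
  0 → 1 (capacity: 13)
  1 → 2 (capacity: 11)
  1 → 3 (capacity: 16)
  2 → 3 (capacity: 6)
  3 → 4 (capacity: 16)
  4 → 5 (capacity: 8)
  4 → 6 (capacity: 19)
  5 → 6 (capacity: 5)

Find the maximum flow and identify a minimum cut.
Max flow = 13, Min cut edges: (0,1)

Maximum flow: 13
Minimum cut: (0,1)
Partition: S = [0], T = [1, 2, 3, 4, 5, 6]

Max-flow min-cut theorem verified: both equal 13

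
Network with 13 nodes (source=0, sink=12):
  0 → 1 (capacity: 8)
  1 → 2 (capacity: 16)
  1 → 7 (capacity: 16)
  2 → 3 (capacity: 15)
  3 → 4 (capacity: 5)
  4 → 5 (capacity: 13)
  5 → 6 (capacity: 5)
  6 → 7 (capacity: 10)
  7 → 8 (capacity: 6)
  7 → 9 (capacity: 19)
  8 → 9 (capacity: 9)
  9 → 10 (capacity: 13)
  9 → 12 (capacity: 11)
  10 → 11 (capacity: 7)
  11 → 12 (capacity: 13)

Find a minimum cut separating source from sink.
Min cut value = 8, edges: (0,1)

Min cut value: 8
Partition: S = [0], T = [1, 2, 3, 4, 5, 6, 7, 8, 9, 10, 11, 12]
Cut edges: (0,1)

By max-flow min-cut theorem, max flow = min cut = 8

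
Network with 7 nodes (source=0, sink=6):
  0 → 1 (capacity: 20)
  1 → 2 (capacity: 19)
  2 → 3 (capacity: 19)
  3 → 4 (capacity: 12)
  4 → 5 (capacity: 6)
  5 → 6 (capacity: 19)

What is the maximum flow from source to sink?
Maximum flow = 6

Max flow: 6

Flow assignment:
  0 → 1: 6/20
  1 → 2: 6/19
  2 → 3: 6/19
  3 → 4: 6/12
  4 → 5: 6/6
  5 → 6: 6/19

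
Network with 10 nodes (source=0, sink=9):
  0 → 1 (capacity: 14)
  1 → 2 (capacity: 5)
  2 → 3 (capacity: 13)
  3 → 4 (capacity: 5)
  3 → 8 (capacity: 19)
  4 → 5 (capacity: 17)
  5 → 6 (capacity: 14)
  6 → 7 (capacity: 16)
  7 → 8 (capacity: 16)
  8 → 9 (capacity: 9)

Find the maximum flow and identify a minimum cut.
Max flow = 5, Min cut edges: (1,2)

Maximum flow: 5
Minimum cut: (1,2)
Partition: S = [0, 1], T = [2, 3, 4, 5, 6, 7, 8, 9]

Max-flow min-cut theorem verified: both equal 5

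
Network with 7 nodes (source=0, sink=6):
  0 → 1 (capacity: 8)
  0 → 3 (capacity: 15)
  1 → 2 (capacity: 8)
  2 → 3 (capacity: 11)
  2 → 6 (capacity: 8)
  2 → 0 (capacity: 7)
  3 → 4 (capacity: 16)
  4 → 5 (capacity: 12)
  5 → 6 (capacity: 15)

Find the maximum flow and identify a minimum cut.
Max flow = 20, Min cut edges: (2,6), (4,5)

Maximum flow: 20
Minimum cut: (2,6), (4,5)
Partition: S = [0, 1, 2, 3, 4], T = [5, 6]

Max-flow min-cut theorem verified: both equal 20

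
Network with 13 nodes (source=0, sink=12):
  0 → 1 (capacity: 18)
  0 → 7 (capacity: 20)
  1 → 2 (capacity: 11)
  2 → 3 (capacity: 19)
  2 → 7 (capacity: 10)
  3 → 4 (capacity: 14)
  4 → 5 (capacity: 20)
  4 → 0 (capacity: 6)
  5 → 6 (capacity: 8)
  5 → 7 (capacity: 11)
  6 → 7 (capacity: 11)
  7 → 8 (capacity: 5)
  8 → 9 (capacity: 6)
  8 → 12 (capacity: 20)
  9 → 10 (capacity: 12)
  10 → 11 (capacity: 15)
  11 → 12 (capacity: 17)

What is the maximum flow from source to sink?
Maximum flow = 5

Max flow: 5

Flow assignment:
  0 → 1: 11/18
  1 → 2: 11/11
  2 → 3: 11/19
  3 → 4: 11/14
  4 → 5: 5/20
  4 → 0: 6/6
  5 → 6: 5/8
  6 → 7: 5/11
  7 → 8: 5/5
  8 → 12: 5/20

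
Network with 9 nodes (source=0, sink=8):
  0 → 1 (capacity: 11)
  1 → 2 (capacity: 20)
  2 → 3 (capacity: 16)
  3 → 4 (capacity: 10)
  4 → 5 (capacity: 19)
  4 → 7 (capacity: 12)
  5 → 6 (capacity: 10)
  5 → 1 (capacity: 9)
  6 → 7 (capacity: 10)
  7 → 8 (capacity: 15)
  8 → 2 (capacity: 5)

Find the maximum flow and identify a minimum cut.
Max flow = 10, Min cut edges: (3,4)

Maximum flow: 10
Minimum cut: (3,4)
Partition: S = [0, 1, 2, 3], T = [4, 5, 6, 7, 8]

Max-flow min-cut theorem verified: both equal 10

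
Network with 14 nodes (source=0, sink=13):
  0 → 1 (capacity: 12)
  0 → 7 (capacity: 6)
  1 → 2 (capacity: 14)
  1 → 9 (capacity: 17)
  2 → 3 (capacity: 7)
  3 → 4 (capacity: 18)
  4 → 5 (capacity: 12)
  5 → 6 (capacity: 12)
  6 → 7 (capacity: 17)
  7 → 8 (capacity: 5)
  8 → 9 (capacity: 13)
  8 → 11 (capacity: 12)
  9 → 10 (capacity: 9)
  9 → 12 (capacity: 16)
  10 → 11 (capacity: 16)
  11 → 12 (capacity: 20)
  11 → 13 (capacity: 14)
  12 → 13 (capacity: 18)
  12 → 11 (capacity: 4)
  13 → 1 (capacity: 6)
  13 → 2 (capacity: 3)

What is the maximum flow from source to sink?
Maximum flow = 17

Max flow: 17

Flow assignment:
  0 → 1: 12/12
  0 → 7: 5/6
  1 → 9: 12/17
  7 → 8: 5/5
  8 → 11: 5/12
  9 → 12: 12/16
  11 → 13: 5/14
  12 → 13: 12/18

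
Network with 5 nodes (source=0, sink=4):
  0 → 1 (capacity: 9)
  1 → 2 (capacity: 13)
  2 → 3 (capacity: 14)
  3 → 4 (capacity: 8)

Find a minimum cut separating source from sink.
Min cut value = 8, edges: (3,4)

Min cut value: 8
Partition: S = [0, 1, 2, 3], T = [4]
Cut edges: (3,4)

By max-flow min-cut theorem, max flow = min cut = 8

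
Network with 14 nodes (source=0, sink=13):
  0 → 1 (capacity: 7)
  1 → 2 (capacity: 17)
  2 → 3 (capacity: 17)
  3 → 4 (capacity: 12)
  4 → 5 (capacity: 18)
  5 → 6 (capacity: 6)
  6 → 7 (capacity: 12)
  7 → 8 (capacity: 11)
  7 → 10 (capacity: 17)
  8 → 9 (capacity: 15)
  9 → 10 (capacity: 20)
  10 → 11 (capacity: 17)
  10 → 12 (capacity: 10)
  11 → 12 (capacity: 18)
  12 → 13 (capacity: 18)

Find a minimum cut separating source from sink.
Min cut value = 6, edges: (5,6)

Min cut value: 6
Partition: S = [0, 1, 2, 3, 4, 5], T = [6, 7, 8, 9, 10, 11, 12, 13]
Cut edges: (5,6)

By max-flow min-cut theorem, max flow = min cut = 6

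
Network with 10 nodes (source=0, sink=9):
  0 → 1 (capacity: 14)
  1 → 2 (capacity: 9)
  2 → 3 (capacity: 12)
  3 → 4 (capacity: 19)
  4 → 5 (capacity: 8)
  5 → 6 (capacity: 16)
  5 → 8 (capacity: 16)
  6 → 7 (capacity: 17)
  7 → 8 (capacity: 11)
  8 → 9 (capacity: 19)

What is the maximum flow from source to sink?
Maximum flow = 8

Max flow: 8

Flow assignment:
  0 → 1: 8/14
  1 → 2: 8/9
  2 → 3: 8/12
  3 → 4: 8/19
  4 → 5: 8/8
  5 → 8: 8/16
  8 → 9: 8/19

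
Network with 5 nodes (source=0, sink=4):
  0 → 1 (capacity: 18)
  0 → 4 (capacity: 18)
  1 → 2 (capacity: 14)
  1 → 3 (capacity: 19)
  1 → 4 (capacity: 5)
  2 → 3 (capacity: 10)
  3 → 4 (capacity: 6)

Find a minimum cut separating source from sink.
Min cut value = 29, edges: (0,4), (1,4), (3,4)

Min cut value: 29
Partition: S = [0, 1, 2, 3], T = [4]
Cut edges: (0,4), (1,4), (3,4)

By max-flow min-cut theorem, max flow = min cut = 29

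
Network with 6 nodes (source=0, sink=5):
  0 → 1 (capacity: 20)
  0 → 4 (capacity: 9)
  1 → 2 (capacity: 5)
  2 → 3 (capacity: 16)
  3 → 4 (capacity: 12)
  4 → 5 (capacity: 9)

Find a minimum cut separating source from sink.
Min cut value = 9, edges: (4,5)

Min cut value: 9
Partition: S = [0, 1, 2, 3, 4], T = [5]
Cut edges: (4,5)

By max-flow min-cut theorem, max flow = min cut = 9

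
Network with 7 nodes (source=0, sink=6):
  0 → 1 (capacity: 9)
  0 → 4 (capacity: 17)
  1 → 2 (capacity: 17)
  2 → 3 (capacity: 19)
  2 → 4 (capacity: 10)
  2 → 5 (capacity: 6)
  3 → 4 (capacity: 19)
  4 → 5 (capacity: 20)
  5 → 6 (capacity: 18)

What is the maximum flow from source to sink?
Maximum flow = 18

Max flow: 18

Flow assignment:
  0 → 1: 9/9
  0 → 4: 9/17
  1 → 2: 9/17
  2 → 4: 3/10
  2 → 5: 6/6
  4 → 5: 12/20
  5 → 6: 18/18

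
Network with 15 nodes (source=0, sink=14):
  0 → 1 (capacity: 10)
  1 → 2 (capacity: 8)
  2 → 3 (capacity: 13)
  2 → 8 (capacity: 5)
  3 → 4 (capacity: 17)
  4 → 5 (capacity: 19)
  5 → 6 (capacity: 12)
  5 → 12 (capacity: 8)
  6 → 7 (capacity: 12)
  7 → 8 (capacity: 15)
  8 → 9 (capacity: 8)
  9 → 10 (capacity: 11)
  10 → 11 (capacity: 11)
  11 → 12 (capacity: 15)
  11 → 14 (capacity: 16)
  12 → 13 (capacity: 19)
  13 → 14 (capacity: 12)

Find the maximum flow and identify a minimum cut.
Max flow = 8, Min cut edges: (1,2)

Maximum flow: 8
Minimum cut: (1,2)
Partition: S = [0, 1], T = [2, 3, 4, 5, 6, 7, 8, 9, 10, 11, 12, 13, 14]

Max-flow min-cut theorem verified: both equal 8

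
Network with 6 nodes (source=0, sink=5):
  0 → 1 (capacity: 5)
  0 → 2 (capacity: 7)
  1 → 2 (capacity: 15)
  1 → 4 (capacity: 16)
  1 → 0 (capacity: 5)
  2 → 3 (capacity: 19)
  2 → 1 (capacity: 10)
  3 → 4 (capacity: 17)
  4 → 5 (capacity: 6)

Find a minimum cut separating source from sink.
Min cut value = 6, edges: (4,5)

Min cut value: 6
Partition: S = [0, 1, 2, 3, 4], T = [5]
Cut edges: (4,5)

By max-flow min-cut theorem, max flow = min cut = 6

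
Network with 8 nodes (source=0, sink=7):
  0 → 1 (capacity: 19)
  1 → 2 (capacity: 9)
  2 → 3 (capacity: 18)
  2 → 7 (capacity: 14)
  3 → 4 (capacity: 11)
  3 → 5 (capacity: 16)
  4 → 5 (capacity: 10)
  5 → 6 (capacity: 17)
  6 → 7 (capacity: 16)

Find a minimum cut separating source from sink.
Min cut value = 9, edges: (1,2)

Min cut value: 9
Partition: S = [0, 1], T = [2, 3, 4, 5, 6, 7]
Cut edges: (1,2)

By max-flow min-cut theorem, max flow = min cut = 9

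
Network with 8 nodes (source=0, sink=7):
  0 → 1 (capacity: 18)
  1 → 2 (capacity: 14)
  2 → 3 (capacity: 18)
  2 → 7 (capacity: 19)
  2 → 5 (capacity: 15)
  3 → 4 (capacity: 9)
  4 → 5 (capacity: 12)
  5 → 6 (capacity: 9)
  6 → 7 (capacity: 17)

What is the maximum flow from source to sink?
Maximum flow = 14

Max flow: 14

Flow assignment:
  0 → 1: 14/18
  1 → 2: 14/14
  2 → 7: 14/19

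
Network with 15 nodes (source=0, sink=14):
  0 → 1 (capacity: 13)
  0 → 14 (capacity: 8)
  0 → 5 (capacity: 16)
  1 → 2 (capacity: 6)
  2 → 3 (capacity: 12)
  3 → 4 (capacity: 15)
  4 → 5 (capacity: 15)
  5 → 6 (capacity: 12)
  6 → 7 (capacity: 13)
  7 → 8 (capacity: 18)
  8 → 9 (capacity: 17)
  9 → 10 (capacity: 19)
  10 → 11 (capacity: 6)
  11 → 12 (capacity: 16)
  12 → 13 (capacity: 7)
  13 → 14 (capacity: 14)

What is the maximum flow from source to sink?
Maximum flow = 14

Max flow: 14

Flow assignment:
  0 → 1: 6/13
  0 → 14: 8/8
  1 → 2: 6/6
  2 → 3: 6/12
  3 → 4: 6/15
  4 → 5: 6/15
  5 → 6: 6/12
  6 → 7: 6/13
  7 → 8: 6/18
  8 → 9: 6/17
  9 → 10: 6/19
  10 → 11: 6/6
  11 → 12: 6/16
  12 → 13: 6/7
  13 → 14: 6/14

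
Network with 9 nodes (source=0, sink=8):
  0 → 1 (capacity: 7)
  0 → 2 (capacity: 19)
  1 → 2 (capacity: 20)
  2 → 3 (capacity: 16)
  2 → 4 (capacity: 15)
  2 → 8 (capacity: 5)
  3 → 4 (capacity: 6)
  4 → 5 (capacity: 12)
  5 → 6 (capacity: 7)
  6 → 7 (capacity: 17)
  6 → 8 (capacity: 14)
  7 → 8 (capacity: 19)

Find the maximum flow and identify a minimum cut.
Max flow = 12, Min cut edges: (2,8), (5,6)

Maximum flow: 12
Minimum cut: (2,8), (5,6)
Partition: S = [0, 1, 2, 3, 4, 5], T = [6, 7, 8]

Max-flow min-cut theorem verified: both equal 12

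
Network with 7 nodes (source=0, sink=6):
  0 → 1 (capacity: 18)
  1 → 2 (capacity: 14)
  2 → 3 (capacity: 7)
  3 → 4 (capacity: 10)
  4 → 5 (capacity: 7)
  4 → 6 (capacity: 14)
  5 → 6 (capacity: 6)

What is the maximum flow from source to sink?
Maximum flow = 7

Max flow: 7

Flow assignment:
  0 → 1: 7/18
  1 → 2: 7/14
  2 → 3: 7/7
  3 → 4: 7/10
  4 → 6: 7/14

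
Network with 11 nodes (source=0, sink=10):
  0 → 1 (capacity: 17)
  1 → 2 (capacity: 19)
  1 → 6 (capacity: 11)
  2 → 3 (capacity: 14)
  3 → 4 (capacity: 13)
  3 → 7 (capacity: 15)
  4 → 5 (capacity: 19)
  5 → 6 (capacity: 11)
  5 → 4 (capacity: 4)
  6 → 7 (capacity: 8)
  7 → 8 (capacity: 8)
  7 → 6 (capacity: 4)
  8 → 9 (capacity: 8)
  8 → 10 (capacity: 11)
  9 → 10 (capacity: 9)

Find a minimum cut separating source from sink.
Min cut value = 8, edges: (7,8)

Min cut value: 8
Partition: S = [0, 1, 2, 3, 4, 5, 6, 7], T = [8, 9, 10]
Cut edges: (7,8)

By max-flow min-cut theorem, max flow = min cut = 8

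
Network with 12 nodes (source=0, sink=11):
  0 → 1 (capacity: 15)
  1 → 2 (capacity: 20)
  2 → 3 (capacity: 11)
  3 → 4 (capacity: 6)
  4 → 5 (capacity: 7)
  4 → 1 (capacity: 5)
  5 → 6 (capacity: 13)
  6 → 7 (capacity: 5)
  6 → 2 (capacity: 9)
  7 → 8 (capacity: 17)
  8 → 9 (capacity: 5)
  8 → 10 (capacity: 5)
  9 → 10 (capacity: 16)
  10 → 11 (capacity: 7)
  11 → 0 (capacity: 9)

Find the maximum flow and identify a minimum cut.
Max flow = 5, Min cut edges: (6,7)

Maximum flow: 5
Minimum cut: (6,7)
Partition: S = [0, 1, 2, 3, 4, 5, 6], T = [7, 8, 9, 10, 11]

Max-flow min-cut theorem verified: both equal 5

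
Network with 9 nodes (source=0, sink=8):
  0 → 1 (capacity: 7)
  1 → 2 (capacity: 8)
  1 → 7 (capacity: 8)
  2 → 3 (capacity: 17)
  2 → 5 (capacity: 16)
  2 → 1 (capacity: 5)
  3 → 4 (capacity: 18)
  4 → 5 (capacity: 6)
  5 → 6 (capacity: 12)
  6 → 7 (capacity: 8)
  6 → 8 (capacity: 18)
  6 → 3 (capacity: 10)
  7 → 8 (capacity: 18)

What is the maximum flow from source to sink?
Maximum flow = 7

Max flow: 7

Flow assignment:
  0 → 1: 7/7
  1 → 7: 7/8
  7 → 8: 7/18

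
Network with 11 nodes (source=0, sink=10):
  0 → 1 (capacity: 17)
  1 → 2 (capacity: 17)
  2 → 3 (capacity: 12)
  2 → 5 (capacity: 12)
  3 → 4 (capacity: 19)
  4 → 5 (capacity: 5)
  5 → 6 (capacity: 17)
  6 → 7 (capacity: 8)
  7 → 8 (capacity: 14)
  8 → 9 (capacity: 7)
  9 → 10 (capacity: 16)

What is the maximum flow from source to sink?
Maximum flow = 7

Max flow: 7

Flow assignment:
  0 → 1: 7/17
  1 → 2: 7/17
  2 → 3: 5/12
  2 → 5: 2/12
  3 → 4: 5/19
  4 → 5: 5/5
  5 → 6: 7/17
  6 → 7: 7/8
  7 → 8: 7/14
  8 → 9: 7/7
  9 → 10: 7/16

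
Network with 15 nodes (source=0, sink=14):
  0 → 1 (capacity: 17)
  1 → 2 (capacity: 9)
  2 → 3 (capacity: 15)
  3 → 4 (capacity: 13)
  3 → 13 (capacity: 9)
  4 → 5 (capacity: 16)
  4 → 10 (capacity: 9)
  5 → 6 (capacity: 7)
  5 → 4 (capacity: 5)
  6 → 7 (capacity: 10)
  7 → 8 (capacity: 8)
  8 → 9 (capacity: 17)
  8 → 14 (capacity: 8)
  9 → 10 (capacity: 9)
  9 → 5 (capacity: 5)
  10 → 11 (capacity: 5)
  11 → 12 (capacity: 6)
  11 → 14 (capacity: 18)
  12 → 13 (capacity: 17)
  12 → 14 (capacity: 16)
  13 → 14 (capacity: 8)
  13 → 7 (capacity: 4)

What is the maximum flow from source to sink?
Maximum flow = 9

Max flow: 9

Flow assignment:
  0 → 1: 9/17
  1 → 2: 9/9
  2 → 3: 9/15
  3 → 4: 1/13
  3 → 13: 8/9
  4 → 10: 1/9
  10 → 11: 1/5
  11 → 14: 1/18
  13 → 14: 8/8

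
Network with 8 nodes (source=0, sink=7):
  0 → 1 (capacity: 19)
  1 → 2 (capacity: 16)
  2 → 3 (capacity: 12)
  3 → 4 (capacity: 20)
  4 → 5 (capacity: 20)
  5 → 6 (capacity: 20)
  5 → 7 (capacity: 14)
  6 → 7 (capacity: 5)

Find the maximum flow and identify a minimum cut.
Max flow = 12, Min cut edges: (2,3)

Maximum flow: 12
Minimum cut: (2,3)
Partition: S = [0, 1, 2], T = [3, 4, 5, 6, 7]

Max-flow min-cut theorem verified: both equal 12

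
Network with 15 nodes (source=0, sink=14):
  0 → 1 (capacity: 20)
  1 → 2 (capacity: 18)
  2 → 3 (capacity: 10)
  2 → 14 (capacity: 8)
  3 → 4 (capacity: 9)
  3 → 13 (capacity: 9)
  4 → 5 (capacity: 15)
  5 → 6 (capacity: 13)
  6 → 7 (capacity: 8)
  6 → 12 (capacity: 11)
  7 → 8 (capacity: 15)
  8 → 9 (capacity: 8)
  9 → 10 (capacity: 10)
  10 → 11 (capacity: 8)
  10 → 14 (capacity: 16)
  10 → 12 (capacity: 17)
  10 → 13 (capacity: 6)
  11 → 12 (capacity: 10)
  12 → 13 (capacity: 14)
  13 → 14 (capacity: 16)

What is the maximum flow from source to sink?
Maximum flow = 18

Max flow: 18

Flow assignment:
  0 → 1: 18/20
  1 → 2: 18/18
  2 → 3: 10/10
  2 → 14: 8/8
  3 → 4: 1/9
  3 → 13: 9/9
  4 → 5: 1/15
  5 → 6: 1/13
  6 → 12: 1/11
  12 → 13: 1/14
  13 → 14: 10/16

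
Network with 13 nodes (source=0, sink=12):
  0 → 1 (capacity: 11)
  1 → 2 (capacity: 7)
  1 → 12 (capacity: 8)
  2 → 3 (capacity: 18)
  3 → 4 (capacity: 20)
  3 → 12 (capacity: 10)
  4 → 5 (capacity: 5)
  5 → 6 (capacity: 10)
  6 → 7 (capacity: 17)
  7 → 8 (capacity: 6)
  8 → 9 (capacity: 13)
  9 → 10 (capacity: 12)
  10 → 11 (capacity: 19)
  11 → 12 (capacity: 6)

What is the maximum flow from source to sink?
Maximum flow = 11

Max flow: 11

Flow assignment:
  0 → 1: 11/11
  1 → 2: 3/7
  1 → 12: 8/8
  2 → 3: 3/18
  3 → 12: 3/10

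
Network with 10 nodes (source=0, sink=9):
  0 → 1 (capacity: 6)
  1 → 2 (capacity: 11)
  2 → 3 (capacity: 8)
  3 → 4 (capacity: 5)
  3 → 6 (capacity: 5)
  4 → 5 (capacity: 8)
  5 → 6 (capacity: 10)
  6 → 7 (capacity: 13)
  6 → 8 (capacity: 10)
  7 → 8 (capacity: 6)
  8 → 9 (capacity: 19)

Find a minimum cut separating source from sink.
Min cut value = 6, edges: (0,1)

Min cut value: 6
Partition: S = [0], T = [1, 2, 3, 4, 5, 6, 7, 8, 9]
Cut edges: (0,1)

By max-flow min-cut theorem, max flow = min cut = 6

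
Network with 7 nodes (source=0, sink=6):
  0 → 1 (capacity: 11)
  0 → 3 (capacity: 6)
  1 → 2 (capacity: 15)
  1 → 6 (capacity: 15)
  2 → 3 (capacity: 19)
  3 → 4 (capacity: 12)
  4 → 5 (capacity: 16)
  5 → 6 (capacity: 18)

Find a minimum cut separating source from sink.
Min cut value = 17, edges: (0,1), (0,3)

Min cut value: 17
Partition: S = [0], T = [1, 2, 3, 4, 5, 6]
Cut edges: (0,1), (0,3)

By max-flow min-cut theorem, max flow = min cut = 17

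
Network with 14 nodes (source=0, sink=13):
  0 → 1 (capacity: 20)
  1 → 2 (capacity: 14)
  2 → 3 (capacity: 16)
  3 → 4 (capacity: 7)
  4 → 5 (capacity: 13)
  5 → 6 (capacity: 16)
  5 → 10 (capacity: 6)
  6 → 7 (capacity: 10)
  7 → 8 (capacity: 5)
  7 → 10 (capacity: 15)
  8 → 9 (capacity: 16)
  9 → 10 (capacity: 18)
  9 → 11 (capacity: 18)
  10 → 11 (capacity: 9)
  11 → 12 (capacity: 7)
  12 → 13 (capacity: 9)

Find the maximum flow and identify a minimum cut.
Max flow = 7, Min cut edges: (11,12)

Maximum flow: 7
Minimum cut: (11,12)
Partition: S = [0, 1, 2, 3, 4, 5, 6, 7, 8, 9, 10, 11], T = [12, 13]

Max-flow min-cut theorem verified: both equal 7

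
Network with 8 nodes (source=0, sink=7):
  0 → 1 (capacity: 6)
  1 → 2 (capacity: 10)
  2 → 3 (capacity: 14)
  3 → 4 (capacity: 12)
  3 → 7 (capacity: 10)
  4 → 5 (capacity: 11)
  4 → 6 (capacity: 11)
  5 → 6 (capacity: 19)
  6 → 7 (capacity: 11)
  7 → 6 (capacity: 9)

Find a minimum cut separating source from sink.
Min cut value = 6, edges: (0,1)

Min cut value: 6
Partition: S = [0], T = [1, 2, 3, 4, 5, 6, 7]
Cut edges: (0,1)

By max-flow min-cut theorem, max flow = min cut = 6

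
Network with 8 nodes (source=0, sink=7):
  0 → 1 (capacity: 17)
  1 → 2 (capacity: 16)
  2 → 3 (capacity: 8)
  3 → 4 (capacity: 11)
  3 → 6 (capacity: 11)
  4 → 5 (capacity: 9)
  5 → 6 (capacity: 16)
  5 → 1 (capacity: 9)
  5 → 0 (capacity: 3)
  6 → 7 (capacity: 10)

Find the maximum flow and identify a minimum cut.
Max flow = 8, Min cut edges: (2,3)

Maximum flow: 8
Minimum cut: (2,3)
Partition: S = [0, 1, 2], T = [3, 4, 5, 6, 7]

Max-flow min-cut theorem verified: both equal 8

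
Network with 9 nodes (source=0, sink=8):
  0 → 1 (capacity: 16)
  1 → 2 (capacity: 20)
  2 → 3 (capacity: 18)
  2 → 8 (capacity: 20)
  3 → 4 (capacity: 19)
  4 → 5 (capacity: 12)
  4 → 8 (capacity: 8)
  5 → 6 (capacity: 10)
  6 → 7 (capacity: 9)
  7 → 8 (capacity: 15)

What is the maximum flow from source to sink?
Maximum flow = 16

Max flow: 16

Flow assignment:
  0 → 1: 16/16
  1 → 2: 16/20
  2 → 8: 16/20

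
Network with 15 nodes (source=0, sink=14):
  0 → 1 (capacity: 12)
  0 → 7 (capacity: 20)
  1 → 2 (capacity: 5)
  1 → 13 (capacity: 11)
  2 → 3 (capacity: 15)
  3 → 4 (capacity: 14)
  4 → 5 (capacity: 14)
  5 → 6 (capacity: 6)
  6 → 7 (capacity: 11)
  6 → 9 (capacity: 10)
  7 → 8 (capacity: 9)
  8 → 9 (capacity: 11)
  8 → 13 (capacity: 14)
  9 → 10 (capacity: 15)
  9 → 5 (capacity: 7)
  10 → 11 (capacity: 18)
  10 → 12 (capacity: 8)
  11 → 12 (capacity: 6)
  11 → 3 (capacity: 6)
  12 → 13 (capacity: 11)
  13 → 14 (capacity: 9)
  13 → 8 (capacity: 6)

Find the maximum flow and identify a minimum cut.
Max flow = 9, Min cut edges: (13,14)

Maximum flow: 9
Minimum cut: (13,14)
Partition: S = [0, 1, 2, 3, 4, 5, 6, 7, 8, 9, 10, 11, 12, 13], T = [14]

Max-flow min-cut theorem verified: both equal 9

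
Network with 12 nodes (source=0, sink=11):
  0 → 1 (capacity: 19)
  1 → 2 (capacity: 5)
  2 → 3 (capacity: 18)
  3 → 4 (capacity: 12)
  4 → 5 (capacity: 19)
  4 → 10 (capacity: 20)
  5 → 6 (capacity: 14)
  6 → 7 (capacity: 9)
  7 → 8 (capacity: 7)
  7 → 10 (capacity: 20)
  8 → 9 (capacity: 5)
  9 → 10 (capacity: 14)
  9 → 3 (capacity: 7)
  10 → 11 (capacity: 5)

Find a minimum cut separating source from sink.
Min cut value = 5, edges: (10,11)

Min cut value: 5
Partition: S = [0, 1, 2, 3, 4, 5, 6, 7, 8, 9, 10], T = [11]
Cut edges: (10,11)

By max-flow min-cut theorem, max flow = min cut = 5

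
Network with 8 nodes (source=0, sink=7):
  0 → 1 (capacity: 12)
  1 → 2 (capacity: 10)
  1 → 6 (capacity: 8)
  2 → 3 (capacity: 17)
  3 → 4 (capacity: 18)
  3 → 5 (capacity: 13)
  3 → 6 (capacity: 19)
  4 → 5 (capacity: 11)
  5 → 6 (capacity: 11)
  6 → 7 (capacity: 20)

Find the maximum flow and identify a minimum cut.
Max flow = 12, Min cut edges: (0,1)

Maximum flow: 12
Minimum cut: (0,1)
Partition: S = [0], T = [1, 2, 3, 4, 5, 6, 7]

Max-flow min-cut theorem verified: both equal 12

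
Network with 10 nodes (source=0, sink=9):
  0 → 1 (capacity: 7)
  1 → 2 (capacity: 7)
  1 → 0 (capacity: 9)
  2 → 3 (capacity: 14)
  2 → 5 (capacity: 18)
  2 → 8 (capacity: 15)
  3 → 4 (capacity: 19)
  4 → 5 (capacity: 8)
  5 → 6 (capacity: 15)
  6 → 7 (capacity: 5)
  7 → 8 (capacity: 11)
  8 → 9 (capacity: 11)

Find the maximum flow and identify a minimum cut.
Max flow = 7, Min cut edges: (1,2)

Maximum flow: 7
Minimum cut: (1,2)
Partition: S = [0, 1], T = [2, 3, 4, 5, 6, 7, 8, 9]

Max-flow min-cut theorem verified: both equal 7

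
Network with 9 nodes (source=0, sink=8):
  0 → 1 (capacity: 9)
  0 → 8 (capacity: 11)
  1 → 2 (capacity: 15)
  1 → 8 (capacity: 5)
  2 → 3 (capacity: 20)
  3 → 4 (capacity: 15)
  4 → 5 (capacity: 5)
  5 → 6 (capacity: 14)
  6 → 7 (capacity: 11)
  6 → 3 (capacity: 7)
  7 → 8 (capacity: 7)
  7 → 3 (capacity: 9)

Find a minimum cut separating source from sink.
Min cut value = 20, edges: (0,1), (0,8)

Min cut value: 20
Partition: S = [0], T = [1, 2, 3, 4, 5, 6, 7, 8]
Cut edges: (0,1), (0,8)

By max-flow min-cut theorem, max flow = min cut = 20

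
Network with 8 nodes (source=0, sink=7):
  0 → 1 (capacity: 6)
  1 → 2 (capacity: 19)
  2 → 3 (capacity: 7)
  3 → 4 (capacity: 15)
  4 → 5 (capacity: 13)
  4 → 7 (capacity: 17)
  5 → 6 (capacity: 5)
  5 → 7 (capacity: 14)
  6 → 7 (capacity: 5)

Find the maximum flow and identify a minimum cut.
Max flow = 6, Min cut edges: (0,1)

Maximum flow: 6
Minimum cut: (0,1)
Partition: S = [0], T = [1, 2, 3, 4, 5, 6, 7]

Max-flow min-cut theorem verified: both equal 6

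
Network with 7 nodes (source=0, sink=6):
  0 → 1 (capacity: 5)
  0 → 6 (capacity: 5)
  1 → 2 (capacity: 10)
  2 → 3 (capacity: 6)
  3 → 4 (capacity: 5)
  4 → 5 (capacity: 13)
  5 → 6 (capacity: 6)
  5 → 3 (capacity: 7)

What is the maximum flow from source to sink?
Maximum flow = 10

Max flow: 10

Flow assignment:
  0 → 1: 5/5
  0 → 6: 5/5
  1 → 2: 5/10
  2 → 3: 5/6
  3 → 4: 5/5
  4 → 5: 5/13
  5 → 6: 5/6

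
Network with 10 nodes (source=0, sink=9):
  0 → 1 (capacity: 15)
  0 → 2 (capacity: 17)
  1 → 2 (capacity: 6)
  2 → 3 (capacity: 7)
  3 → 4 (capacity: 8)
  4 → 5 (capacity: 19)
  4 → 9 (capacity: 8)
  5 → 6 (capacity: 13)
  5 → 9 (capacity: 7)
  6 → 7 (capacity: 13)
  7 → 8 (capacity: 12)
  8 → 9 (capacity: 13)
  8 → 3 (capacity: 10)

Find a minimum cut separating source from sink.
Min cut value = 7, edges: (2,3)

Min cut value: 7
Partition: S = [0, 1, 2], T = [3, 4, 5, 6, 7, 8, 9]
Cut edges: (2,3)

By max-flow min-cut theorem, max flow = min cut = 7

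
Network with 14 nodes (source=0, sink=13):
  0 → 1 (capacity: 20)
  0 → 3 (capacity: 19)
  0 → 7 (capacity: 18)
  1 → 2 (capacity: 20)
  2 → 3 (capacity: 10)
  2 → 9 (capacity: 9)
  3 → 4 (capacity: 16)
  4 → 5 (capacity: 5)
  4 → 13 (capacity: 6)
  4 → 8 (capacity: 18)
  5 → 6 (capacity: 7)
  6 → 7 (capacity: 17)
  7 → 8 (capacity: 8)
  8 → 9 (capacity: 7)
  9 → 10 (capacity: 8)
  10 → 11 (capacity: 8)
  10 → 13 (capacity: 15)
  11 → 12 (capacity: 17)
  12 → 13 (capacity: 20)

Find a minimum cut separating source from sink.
Min cut value = 14, edges: (4,13), (9,10)

Min cut value: 14
Partition: S = [0, 1, 2, 3, 4, 5, 6, 7, 8, 9], T = [10, 11, 12, 13]
Cut edges: (4,13), (9,10)

By max-flow min-cut theorem, max flow = min cut = 14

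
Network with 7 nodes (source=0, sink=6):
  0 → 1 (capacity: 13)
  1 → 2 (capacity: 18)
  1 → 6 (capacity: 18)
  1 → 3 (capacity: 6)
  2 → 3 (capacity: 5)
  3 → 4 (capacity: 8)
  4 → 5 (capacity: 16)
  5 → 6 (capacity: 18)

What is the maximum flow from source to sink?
Maximum flow = 13

Max flow: 13

Flow assignment:
  0 → 1: 13/13
  1 → 6: 13/18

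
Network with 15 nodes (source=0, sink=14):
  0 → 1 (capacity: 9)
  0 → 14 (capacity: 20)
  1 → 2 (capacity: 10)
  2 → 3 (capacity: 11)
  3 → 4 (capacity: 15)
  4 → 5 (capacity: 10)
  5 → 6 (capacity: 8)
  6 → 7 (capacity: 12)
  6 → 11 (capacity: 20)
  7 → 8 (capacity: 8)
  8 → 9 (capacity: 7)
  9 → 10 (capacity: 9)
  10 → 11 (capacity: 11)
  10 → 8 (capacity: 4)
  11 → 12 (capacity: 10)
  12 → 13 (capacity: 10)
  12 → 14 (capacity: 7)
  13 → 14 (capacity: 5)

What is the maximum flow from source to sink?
Maximum flow = 28

Max flow: 28

Flow assignment:
  0 → 1: 8/9
  0 → 14: 20/20
  1 → 2: 8/10
  2 → 3: 8/11
  3 → 4: 8/15
  4 → 5: 8/10
  5 → 6: 8/8
  6 → 11: 8/20
  11 → 12: 8/10
  12 → 13: 1/10
  12 → 14: 7/7
  13 → 14: 1/5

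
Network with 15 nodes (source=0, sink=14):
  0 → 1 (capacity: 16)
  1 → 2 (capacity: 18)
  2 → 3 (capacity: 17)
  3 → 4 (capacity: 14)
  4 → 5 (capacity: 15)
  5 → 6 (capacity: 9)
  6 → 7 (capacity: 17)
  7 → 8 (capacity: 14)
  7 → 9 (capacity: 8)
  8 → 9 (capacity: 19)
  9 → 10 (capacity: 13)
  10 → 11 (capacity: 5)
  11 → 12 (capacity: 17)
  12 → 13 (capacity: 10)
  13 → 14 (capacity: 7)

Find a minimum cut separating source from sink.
Min cut value = 5, edges: (10,11)

Min cut value: 5
Partition: S = [0, 1, 2, 3, 4, 5, 6, 7, 8, 9, 10], T = [11, 12, 13, 14]
Cut edges: (10,11)

By max-flow min-cut theorem, max flow = min cut = 5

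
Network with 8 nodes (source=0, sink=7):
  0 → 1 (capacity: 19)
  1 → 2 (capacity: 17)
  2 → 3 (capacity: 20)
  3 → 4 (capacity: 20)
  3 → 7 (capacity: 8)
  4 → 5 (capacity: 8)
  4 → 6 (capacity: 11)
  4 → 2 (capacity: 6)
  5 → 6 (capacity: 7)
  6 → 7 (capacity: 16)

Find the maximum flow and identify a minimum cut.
Max flow = 17, Min cut edges: (1,2)

Maximum flow: 17
Minimum cut: (1,2)
Partition: S = [0, 1], T = [2, 3, 4, 5, 6, 7]

Max-flow min-cut theorem verified: both equal 17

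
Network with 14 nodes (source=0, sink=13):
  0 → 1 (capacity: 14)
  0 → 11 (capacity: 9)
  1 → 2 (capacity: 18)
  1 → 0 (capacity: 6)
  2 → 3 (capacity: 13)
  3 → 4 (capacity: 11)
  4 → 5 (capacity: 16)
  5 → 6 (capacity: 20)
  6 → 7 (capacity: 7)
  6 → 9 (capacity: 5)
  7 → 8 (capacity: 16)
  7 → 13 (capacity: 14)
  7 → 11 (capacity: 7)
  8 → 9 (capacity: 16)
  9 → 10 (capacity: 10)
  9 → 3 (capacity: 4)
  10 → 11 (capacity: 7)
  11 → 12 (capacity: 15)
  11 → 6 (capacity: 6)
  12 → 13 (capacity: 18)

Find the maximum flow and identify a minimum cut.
Max flow = 20, Min cut edges: (0,11), (3,4)

Maximum flow: 20
Minimum cut: (0,11), (3,4)
Partition: S = [0, 1, 2, 3], T = [4, 5, 6, 7, 8, 9, 10, 11, 12, 13]

Max-flow min-cut theorem verified: both equal 20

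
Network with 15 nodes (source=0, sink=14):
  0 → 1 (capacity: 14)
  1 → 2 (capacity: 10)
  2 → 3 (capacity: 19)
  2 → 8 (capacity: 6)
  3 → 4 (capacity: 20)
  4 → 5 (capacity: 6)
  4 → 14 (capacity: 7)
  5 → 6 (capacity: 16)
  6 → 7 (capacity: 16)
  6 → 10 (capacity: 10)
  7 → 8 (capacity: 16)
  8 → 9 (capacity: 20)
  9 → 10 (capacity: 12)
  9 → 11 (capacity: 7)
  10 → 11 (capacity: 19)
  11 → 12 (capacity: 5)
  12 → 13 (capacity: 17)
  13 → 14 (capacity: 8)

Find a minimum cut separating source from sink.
Min cut value = 10, edges: (1,2)

Min cut value: 10
Partition: S = [0, 1], T = [2, 3, 4, 5, 6, 7, 8, 9, 10, 11, 12, 13, 14]
Cut edges: (1,2)

By max-flow min-cut theorem, max flow = min cut = 10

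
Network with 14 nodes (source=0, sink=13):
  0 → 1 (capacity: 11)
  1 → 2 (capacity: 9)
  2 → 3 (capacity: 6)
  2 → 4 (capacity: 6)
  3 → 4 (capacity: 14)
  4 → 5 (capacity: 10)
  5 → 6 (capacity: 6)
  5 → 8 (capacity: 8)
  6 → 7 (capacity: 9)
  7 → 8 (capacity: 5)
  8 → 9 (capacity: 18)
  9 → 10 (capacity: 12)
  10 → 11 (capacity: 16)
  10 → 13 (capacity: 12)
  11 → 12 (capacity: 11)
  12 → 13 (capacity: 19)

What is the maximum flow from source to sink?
Maximum flow = 9

Max flow: 9

Flow assignment:
  0 → 1: 9/11
  1 → 2: 9/9
  2 → 3: 3/6
  2 → 4: 6/6
  3 → 4: 3/14
  4 → 5: 9/10
  5 → 6: 1/6
  5 → 8: 8/8
  6 → 7: 1/9
  7 → 8: 1/5
  8 → 9: 9/18
  9 → 10: 9/12
  10 → 13: 9/12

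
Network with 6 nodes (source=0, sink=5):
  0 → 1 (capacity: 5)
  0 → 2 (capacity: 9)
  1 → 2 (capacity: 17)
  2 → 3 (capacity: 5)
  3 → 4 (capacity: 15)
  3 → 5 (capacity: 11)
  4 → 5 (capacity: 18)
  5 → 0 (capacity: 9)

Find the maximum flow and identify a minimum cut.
Max flow = 5, Min cut edges: (2,3)

Maximum flow: 5
Minimum cut: (2,3)
Partition: S = [0, 1, 2], T = [3, 4, 5]

Max-flow min-cut theorem verified: both equal 5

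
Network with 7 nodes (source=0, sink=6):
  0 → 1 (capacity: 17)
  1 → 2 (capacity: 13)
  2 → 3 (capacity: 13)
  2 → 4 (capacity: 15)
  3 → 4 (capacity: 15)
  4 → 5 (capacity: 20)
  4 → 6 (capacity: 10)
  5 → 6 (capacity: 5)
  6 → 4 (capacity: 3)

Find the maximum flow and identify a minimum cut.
Max flow = 13, Min cut edges: (1,2)

Maximum flow: 13
Minimum cut: (1,2)
Partition: S = [0, 1], T = [2, 3, 4, 5, 6]

Max-flow min-cut theorem verified: both equal 13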